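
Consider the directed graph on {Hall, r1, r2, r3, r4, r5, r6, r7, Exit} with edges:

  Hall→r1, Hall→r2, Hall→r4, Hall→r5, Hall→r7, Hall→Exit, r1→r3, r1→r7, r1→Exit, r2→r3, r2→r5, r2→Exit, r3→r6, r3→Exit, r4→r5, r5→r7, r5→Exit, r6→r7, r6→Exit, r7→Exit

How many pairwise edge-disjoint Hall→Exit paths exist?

Assign every edge capacity 1; by Menger, the answer equals the max flow.
Path Hall→Exit (+1); total 1.
Path Hall→r1→Exit (+1); total 2.
Path Hall→r2→Exit (+1); total 3.
Path Hall→r5→Exit (+1); total 4.
Path Hall→r7→Exit (+1); total 5.
No residual Hall→Exit path; max flow = 5.
Certifying cut of size 5: {Hall→Exit, Hall→r1, Hall→r2, r5→Exit, r7→Exit}.

5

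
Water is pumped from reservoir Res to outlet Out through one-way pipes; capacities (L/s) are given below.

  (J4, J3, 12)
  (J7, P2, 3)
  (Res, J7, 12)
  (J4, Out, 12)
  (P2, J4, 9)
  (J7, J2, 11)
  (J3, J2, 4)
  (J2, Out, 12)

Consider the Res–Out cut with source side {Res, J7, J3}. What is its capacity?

Edges leaving {Res, J7, J3}: J7→P2 (3), J7→J2 (11), J3→J2 (4).
Cut capacity = 3 + 11 + 4 = 18.

18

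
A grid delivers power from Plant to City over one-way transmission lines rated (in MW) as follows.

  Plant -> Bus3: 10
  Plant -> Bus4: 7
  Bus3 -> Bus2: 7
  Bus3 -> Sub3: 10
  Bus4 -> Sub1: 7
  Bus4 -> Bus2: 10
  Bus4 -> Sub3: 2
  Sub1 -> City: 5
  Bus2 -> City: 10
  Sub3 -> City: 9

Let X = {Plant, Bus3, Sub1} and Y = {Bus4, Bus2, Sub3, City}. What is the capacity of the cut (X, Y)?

Edges leaving {Plant, Bus3, Sub1}: Plant→Bus4 (7), Bus3→Bus2 (7), Bus3→Sub3 (10), Sub1→City (5).
Cut capacity = 7 + 7 + 10 + 5 = 29.

29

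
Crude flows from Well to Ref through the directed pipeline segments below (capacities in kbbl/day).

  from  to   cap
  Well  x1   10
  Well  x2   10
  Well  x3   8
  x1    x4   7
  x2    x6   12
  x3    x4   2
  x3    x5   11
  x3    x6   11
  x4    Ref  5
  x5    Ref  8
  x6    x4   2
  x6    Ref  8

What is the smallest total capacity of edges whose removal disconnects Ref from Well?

Augment Well→x1→x4→Ref: bottleneck 5, flow now 5.
Augment Well→x2→x6→Ref: bottleneck 8, flow now 13.
Augment Well→x3→x5→Ref: bottleneck 8, flow now 21.
No augmenting path remains; maximum flow = 21.
By max-flow min-cut, the minimum cut capacity equals the max flow.
In the residual graph, reachable from Well: {Well, x1, x2, x4, x6}.
Min-cut edges: Well→x3 (8), x4→Ref (5), x6→Ref (8); capacity 8 + 5 + 8 = 21.

21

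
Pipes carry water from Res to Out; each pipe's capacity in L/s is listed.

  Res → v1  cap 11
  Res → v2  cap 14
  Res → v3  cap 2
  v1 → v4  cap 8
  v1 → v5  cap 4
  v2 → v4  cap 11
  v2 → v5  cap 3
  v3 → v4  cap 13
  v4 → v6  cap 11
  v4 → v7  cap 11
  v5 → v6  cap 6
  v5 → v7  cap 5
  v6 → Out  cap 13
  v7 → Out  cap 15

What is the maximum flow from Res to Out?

27

Augment Res→v1→v4→v6→Out: bottleneck 8, flow now 8.
Augment Res→v1→v5→v6→Out: bottleneck 3, flow now 11.
Augment Res→v2→v4→v6→Out: bottleneck 2, flow now 13.
Augment Res→v2→v4→v7→Out: bottleneck 9, flow now 22.
Augment Res→v2→v5→v7→Out: bottleneck 3, flow now 25.
Augment Res→v3→v4→v7→Out: bottleneck 2, flow now 27.
No augmenting path remains; maximum flow = 27.
In the residual graph, reachable from Res: {Res}.
Min-cut edges: Res→v1 (11), Res→v2 (14), Res→v3 (2); capacity 11 + 14 + 2 = 27.
This cut is saturated, so no flow can exceed 27.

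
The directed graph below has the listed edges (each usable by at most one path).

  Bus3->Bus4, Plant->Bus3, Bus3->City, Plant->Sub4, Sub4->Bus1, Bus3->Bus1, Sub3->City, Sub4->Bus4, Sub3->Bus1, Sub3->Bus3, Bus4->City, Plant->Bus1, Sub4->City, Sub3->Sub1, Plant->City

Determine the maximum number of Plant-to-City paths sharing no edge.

3

Assign every edge capacity 1; by Menger, the answer equals the max flow.
Path Plant→City (+1); total 1.
Path Plant→Sub4→City (+1); total 2.
Path Plant→Bus3→City (+1); total 3.
No residual Plant→City path; max flow = 3.
Certifying cut of size 3: {Plant→Bus3, Plant→City, Plant→Sub4}.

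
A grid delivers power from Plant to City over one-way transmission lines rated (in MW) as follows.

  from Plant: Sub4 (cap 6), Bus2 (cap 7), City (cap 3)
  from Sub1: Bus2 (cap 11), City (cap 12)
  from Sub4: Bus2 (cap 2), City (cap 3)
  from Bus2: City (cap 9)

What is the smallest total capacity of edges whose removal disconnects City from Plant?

15

Augment Plant→City: bottleneck 3, flow now 3.
Augment Plant→Sub4→City: bottleneck 3, flow now 6.
Augment Plant→Bus2→City: bottleneck 7, flow now 13.
Augment Plant→Sub4→Bus2→City: bottleneck 2, flow now 15.
No augmenting path remains; maximum flow = 15.
By max-flow min-cut, the minimum cut capacity equals the max flow.
In the residual graph, reachable from Plant: {Plant, Sub4}.
Min-cut edges: Plant→Bus2 (7), Plant→City (3), Sub4→Bus2 (2), Sub4→City (3); capacity 7 + 3 + 2 + 3 = 15.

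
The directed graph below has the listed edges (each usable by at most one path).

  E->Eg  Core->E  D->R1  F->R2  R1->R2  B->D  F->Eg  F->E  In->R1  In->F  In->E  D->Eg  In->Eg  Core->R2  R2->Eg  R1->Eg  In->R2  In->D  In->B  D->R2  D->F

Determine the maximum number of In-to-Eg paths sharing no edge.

6

Assign every edge capacity 1; by Menger, the answer equals the max flow.
Path In→Eg (+1); total 1.
Path In→D→Eg (+1); total 2.
Path In→R1→Eg (+1); total 3.
Path In→F→Eg (+1); total 4.
Path In→R2→Eg (+1); total 5.
Path In→E→Eg (+1); total 6.
No residual In→Eg path; max flow = 6.
Certifying cut of size 6: {D→Eg, E→Eg, F→Eg, In→Eg, R1→Eg, R2→Eg}.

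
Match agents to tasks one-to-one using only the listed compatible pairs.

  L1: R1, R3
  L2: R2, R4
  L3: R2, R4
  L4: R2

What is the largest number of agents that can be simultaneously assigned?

3

Unit-capacity flow: source→left, listed edges, right→sink; max matching = max flow.
Augmenting path L1→R1 (+1); matched 1.
Augmenting path L2→R2 (+1); matched 2.
Augmenting path L3→R4 (+1); matched 3.
No augmenting path remains; maximum matching = 3.
König certificate: {L1, R2, R4} is a vertex cover of size 3 (every listed pair touches it), so no matching can be larger.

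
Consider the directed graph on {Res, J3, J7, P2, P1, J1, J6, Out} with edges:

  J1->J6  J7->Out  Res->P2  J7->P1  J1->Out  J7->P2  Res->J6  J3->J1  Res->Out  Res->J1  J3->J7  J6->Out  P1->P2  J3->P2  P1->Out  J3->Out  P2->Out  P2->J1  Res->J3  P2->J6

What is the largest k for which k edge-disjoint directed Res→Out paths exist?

Assign every edge capacity 1; by Menger, the answer equals the max flow.
Path Res→Out (+1); total 1.
Path Res→J3→Out (+1); total 2.
Path Res→P2→Out (+1); total 3.
Path Res→J1→Out (+1); total 4.
Path Res→J6→Out (+1); total 5.
No residual Res→Out path; max flow = 5.
Certifying cut of size 5: {Res→J1, Res→J3, Res→J6, Res→Out, Res→P2}.

5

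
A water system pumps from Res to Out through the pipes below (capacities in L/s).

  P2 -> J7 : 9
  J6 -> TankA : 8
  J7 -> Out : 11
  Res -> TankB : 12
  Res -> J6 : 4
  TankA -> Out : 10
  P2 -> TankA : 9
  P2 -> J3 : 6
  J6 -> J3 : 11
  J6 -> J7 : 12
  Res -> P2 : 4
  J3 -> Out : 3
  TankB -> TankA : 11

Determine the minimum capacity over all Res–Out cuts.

Augment Res→P2→J3→Out: bottleneck 3, flow now 3.
Augment Res→P2→TankA→Out: bottleneck 1, flow now 4.
Augment Res→TankB→TankA→Out: bottleneck 9, flow now 13.
Augment Res→J6→J7→Out: bottleneck 4, flow now 17.
Augment Res→TankB→TankA→P2→J7→Out: bottleneck 1, flow now 18. (uses reverse residual edge)
No augmenting path remains; maximum flow = 18.
By max-flow min-cut, the minimum cut capacity equals the max flow.
In the residual graph, reachable from Res: {Res, TankB, TankA}.
Min-cut edges: Res→P2 (4), Res→J6 (4), TankA→Out (10); capacity 4 + 4 + 10 = 18.

18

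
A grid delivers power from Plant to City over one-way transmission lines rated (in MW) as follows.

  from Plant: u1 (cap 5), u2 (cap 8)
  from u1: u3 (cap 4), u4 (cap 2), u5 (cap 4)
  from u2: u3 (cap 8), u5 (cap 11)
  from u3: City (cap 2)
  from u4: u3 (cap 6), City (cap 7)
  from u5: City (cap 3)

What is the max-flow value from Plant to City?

Augment Plant→u1→u3→City: bottleneck 2, flow now 2.
Augment Plant→u1→u4→City: bottleneck 2, flow now 4.
Augment Plant→u1→u5→City: bottleneck 1, flow now 5.
Augment Plant→u2→u5→City: bottleneck 2, flow now 7.
No augmenting path remains; maximum flow = 7.
In the residual graph, reachable from Plant: {Plant, u1, u2, u3, u5}.
Min-cut edges: u1→u4 (2), u3→City (2), u5→City (3); capacity 2 + 2 + 3 = 7.
This cut is saturated, so no flow can exceed 7.

7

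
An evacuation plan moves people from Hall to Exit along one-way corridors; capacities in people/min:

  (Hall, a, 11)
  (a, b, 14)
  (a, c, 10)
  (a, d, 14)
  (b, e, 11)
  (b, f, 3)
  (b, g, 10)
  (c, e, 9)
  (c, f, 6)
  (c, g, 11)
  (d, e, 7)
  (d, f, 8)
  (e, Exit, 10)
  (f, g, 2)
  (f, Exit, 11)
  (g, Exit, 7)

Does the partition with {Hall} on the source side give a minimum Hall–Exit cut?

Given cut capacity: 11 = 11.
Augment Hall→a→b→e→Exit: bottleneck 10, flow now 10.
Augment Hall→a→b→f→Exit: bottleneck 1, flow now 11.
No augmenting path remains; maximum flow = 11.
Cut capacity 11 equals the max flow, so it is a minimum cut.

Yes — it is a minimum cut (capacity 11).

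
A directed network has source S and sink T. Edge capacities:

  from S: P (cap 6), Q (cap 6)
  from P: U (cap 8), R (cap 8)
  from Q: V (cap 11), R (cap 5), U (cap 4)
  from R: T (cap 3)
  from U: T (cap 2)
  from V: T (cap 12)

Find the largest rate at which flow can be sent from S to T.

11

Augment S→P→R→T: bottleneck 3, flow now 3.
Augment S→P→U→T: bottleneck 2, flow now 5.
Augment S→Q→V→T: bottleneck 6, flow now 11.
No augmenting path remains; maximum flow = 11.
In the residual graph, reachable from S: {S, P, R, U}.
Min-cut edges: S→Q (6), R→T (3), U→T (2); capacity 6 + 3 + 2 = 11.
This cut is saturated, so no flow can exceed 11.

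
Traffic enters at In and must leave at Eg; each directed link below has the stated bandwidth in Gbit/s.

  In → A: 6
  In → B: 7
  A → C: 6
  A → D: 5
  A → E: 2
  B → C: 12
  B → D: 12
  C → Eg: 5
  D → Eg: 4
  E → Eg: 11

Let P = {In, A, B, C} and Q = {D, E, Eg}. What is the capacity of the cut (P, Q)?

Edges leaving {In, A, B, C}: A→D (5), A→E (2), B→D (12), C→Eg (5).
Cut capacity = 5 + 2 + 12 + 5 = 24.

24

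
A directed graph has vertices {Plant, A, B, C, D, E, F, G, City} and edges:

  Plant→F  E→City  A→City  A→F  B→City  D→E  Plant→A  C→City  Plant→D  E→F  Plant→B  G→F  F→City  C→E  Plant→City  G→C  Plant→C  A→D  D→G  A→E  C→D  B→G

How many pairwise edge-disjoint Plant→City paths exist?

6

Assign every edge capacity 1; by Menger, the answer equals the max flow.
Path Plant→City (+1); total 1.
Path Plant→A→City (+1); total 2.
Path Plant→B→City (+1); total 3.
Path Plant→C→City (+1); total 4.
Path Plant→F→City (+1); total 5.
Path Plant→D→E→City (+1); total 6.
No residual Plant→City path; max flow = 6.
Certifying cut of size 6: {Plant→A, Plant→B, Plant→C, Plant→City, Plant→D, Plant→F}.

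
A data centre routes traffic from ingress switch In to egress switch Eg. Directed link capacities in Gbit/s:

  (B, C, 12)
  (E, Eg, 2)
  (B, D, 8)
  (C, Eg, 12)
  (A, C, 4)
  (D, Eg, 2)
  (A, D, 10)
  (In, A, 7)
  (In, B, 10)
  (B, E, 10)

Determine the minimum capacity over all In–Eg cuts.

Augment In→A→C→Eg: bottleneck 4, flow now 4.
Augment In→A→D→Eg: bottleneck 2, flow now 6.
Augment In→B→C→Eg: bottleneck 8, flow now 14.
Augment In→B→E→Eg: bottleneck 2, flow now 16.
No augmenting path remains; maximum flow = 16.
By max-flow min-cut, the minimum cut capacity equals the max flow.
In the residual graph, reachable from In: {In, A, D}.
Min-cut edges: In→B (10), A→C (4), D→Eg (2); capacity 10 + 4 + 2 = 16.

16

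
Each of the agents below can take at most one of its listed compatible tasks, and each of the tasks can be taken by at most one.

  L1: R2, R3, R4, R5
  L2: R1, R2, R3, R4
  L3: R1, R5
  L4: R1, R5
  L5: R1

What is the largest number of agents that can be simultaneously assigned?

4

Unit-capacity flow: source→left, listed edges, right→sink; max matching = max flow.
Augmenting path L1→R2 (+1); matched 1.
Augmenting path L2→R1 (+1); matched 2.
Augmenting path L3→R5 (+1); matched 3.
Augmenting path L4→R1→L2→R3 (+1); matched 4.
No augmenting path remains; maximum matching = 4.
König certificate: {L1, L2, R1, R5} is a vertex cover of size 4 (every listed pair touches it), so no matching can be larger.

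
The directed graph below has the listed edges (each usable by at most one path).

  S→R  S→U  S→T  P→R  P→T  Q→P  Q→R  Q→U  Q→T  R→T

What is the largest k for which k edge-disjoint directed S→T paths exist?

2

Assign every edge capacity 1; by Menger, the answer equals the max flow.
Path S→T (+1); total 1.
Path S→R→T (+1); total 2.
No residual S→T path; max flow = 2.
Certifying cut of size 2: {S→R, S→T}.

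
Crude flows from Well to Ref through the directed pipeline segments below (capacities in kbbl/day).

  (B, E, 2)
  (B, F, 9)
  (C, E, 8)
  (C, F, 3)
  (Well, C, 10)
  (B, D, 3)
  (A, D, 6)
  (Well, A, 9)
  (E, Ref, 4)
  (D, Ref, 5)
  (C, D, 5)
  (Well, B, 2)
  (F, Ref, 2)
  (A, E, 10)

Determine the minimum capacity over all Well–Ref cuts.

11

Augment Well→A→D→Ref: bottleneck 5, flow now 5.
Augment Well→A→E→Ref: bottleneck 4, flow now 9.
Augment Well→B→F→Ref: bottleneck 2, flow now 11.
No augmenting path remains; maximum flow = 11.
By max-flow min-cut, the minimum cut capacity equals the max flow.
In the residual graph, reachable from Well: {Well, A, B, C, D, E, F}.
Min-cut edges: D→Ref (5), E→Ref (4), F→Ref (2); capacity 5 + 4 + 2 = 11.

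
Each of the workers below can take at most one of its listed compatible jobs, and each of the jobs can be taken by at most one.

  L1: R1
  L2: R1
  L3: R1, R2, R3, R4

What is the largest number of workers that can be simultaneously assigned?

Unit-capacity flow: source→left, listed edges, right→sink; max matching = max flow.
Augmenting path L1→R1 (+1); matched 1.
Augmenting path L3→R2 (+1); matched 2.
No augmenting path remains; maximum matching = 2.
König certificate: {L3, R1} is a vertex cover of size 2 (every listed pair touches it), so no matching can be larger.

2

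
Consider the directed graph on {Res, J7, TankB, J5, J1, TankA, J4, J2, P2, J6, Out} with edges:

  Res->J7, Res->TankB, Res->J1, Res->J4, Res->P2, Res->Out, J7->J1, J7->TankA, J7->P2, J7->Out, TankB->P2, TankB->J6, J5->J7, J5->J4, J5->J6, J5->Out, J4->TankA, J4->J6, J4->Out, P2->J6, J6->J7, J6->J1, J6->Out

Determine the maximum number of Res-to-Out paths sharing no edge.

Assign every edge capacity 1; by Menger, the answer equals the max flow.
Path Res→Out (+1); total 1.
Path Res→J7→Out (+1); total 2.
Path Res→J4→Out (+1); total 3.
Path Res→TankB→J6→Out (+1); total 4.
No residual Res→Out path; max flow = 4.
Certifying cut of size 4: {J6→Out, J7→Out, Res→J4, Res→Out}.

4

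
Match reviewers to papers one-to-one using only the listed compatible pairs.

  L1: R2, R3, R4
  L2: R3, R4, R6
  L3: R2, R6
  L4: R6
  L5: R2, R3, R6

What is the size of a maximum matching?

4

Unit-capacity flow: source→left, listed edges, right→sink; max matching = max flow.
Augmenting path L1→R2 (+1); matched 1.
Augmenting path L2→R3 (+1); matched 2.
Augmenting path L3→R6 (+1); matched 3.
Augmenting path L5→R2→L1→R4 (+1); matched 4.
No augmenting path remains; maximum matching = 4.
König certificate: {R2, R3, R4, R6} is a vertex cover of size 4 (every listed pair touches it), so no matching can be larger.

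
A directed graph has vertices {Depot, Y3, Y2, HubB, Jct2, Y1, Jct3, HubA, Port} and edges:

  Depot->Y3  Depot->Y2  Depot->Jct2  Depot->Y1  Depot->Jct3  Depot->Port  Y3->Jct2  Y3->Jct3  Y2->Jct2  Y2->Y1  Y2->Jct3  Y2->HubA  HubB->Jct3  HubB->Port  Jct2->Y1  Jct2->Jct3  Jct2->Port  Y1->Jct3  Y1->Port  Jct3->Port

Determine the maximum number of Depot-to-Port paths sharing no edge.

4

Assign every edge capacity 1; by Menger, the answer equals the max flow.
Path Depot→Port (+1); total 1.
Path Depot→Jct2→Port (+1); total 2.
Path Depot→Y1→Port (+1); total 3.
Path Depot→Jct3→Port (+1); total 4.
No residual Depot→Port path; max flow = 4.
Certifying cut of size 4: {Depot→Port, Jct2→Port, Jct3→Port, Y1→Port}.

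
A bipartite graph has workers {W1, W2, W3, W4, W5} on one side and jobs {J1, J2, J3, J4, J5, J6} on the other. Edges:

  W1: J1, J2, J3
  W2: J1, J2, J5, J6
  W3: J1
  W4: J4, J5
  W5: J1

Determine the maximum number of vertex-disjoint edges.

4

Unit-capacity flow: source→left, listed edges, right→sink; max matching = max flow.
Augmenting path W1→J1 (+1); matched 1.
Augmenting path W2→J2 (+1); matched 2.
Augmenting path W4→J4 (+1); matched 3.
Augmenting path W3→J1→W1→J3 (+1); matched 4.
No augmenting path remains; maximum matching = 4.
König certificate: {W1, W2, W4, J1} is a vertex cover of size 4 (every listed pair touches it), so no matching can be larger.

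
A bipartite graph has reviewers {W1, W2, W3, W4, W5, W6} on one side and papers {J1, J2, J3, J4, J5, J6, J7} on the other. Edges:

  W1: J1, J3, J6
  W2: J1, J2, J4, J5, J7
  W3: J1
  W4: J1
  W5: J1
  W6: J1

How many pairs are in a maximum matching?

3

Unit-capacity flow: source→left, listed edges, right→sink; max matching = max flow.
Augmenting path W1→J1 (+1); matched 1.
Augmenting path W2→J2 (+1); matched 2.
Augmenting path W3→J1→W1→J3 (+1); matched 3.
No augmenting path remains; maximum matching = 3.
König certificate: {W1, W2, J1} is a vertex cover of size 3 (every listed pair touches it), so no matching can be larger.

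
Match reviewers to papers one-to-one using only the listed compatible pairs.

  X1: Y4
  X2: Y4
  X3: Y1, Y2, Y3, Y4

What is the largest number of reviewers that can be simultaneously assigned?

2

Unit-capacity flow: source→left, listed edges, right→sink; max matching = max flow.
Augmenting path X1→Y4 (+1); matched 1.
Augmenting path X3→Y1 (+1); matched 2.
No augmenting path remains; maximum matching = 2.
König certificate: {X3, Y4} is a vertex cover of size 2 (every listed pair touches it), so no matching can be larger.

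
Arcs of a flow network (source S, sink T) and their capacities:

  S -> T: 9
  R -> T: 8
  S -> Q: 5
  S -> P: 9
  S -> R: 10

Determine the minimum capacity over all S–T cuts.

17

Augment S→T: bottleneck 9, flow now 9.
Augment S→R→T: bottleneck 8, flow now 17.
No augmenting path remains; maximum flow = 17.
By max-flow min-cut, the minimum cut capacity equals the max flow.
In the residual graph, reachable from S: {S, P, Q, R}.
Min-cut edges: S→T (9), R→T (8); capacity 9 + 8 = 17.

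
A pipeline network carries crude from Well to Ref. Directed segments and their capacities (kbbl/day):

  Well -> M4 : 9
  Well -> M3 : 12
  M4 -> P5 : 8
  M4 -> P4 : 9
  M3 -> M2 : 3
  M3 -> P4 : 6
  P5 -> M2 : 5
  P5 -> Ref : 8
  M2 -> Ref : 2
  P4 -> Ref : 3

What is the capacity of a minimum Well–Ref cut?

13

Augment Well→M4→P5→Ref: bottleneck 8, flow now 8.
Augment Well→M4→P4→Ref: bottleneck 1, flow now 9.
Augment Well→M3→M2→Ref: bottleneck 2, flow now 11.
Augment Well→M3→P4→Ref: bottleneck 2, flow now 13.
No augmenting path remains; maximum flow = 13.
By max-flow min-cut, the minimum cut capacity equals the max flow.
In the residual graph, reachable from Well: {Well, M4, M3, M2, P4}.
Min-cut edges: M4→P5 (8), M2→Ref (2), P4→Ref (3); capacity 8 + 2 + 3 = 13.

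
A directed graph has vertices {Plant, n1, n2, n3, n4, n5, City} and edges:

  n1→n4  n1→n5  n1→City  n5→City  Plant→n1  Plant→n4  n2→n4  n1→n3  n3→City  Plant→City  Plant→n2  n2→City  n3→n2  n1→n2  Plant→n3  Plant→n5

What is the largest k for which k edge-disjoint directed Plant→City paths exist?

Assign every edge capacity 1; by Menger, the answer equals the max flow.
Path Plant→City (+1); total 1.
Path Plant→n1→City (+1); total 2.
Path Plant→n2→City (+1); total 3.
Path Plant→n3→City (+1); total 4.
Path Plant→n5→City (+1); total 5.
No residual Plant→City path; max flow = 5.
Certifying cut of size 5: {Plant→City, Plant→n1, Plant→n2, Plant→n3, Plant→n5}.

5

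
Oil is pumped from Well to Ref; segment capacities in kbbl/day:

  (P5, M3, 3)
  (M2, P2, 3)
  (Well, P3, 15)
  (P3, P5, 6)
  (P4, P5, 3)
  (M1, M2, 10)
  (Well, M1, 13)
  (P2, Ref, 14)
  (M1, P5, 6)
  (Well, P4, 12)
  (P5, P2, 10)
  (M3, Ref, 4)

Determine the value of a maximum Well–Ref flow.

Augment Well→P3→P5→M3→Ref: bottleneck 3, flow now 3.
Augment Well→P3→P5→P2→Ref: bottleneck 3, flow now 6.
Augment Well→P4→P5→P2→Ref: bottleneck 3, flow now 9.
Augment Well→M1→M2→P2→Ref: bottleneck 3, flow now 12.
Augment Well→M1→P5→P2→Ref: bottleneck 4, flow now 16.
No augmenting path remains; maximum flow = 16.
In the residual graph, reachable from Well: {Well, P3, P4, M1, M2, P5}.
Min-cut edges: M2→P2 (3), P5→M3 (3), P5→P2 (10); capacity 3 + 3 + 10 = 16.
This cut is saturated, so no flow can exceed 16.

16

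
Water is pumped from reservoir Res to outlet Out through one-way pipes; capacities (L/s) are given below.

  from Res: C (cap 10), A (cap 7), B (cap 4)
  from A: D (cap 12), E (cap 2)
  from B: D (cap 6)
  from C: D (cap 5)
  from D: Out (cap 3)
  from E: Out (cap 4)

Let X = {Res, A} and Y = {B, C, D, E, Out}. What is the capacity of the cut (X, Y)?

Edges leaving {Res, A}: Res→B (4), Res→C (10), A→D (12), A→E (2).
Cut capacity = 4 + 10 + 12 + 2 = 28.

28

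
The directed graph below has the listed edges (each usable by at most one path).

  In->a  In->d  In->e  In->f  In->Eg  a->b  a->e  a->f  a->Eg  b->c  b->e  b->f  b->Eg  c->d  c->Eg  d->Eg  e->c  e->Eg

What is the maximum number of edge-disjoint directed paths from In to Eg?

4

Assign every edge capacity 1; by Menger, the answer equals the max flow.
Path In→Eg (+1); total 1.
Path In→a→Eg (+1); total 2.
Path In→d→Eg (+1); total 3.
Path In→e→Eg (+1); total 4.
No residual In→Eg path; max flow = 4.
Certifying cut of size 4: {In→Eg, In→a, In→d, In→e}.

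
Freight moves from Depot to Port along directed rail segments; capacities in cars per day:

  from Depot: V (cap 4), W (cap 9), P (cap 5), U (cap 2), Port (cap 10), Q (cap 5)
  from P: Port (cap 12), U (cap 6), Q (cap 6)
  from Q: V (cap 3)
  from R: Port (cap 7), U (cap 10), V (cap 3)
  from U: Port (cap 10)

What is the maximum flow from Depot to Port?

17

Augment Depot→Port: bottleneck 10, flow now 10.
Augment Depot→P→Port: bottleneck 5, flow now 15.
Augment Depot→U→Port: bottleneck 2, flow now 17.
No augmenting path remains; maximum flow = 17.
In the residual graph, reachable from Depot: {Depot, Q, V, W}.
Min-cut edges: Depot→P (5), Depot→U (2), Depot→Port (10); capacity 5 + 2 + 10 = 17.
This cut is saturated, so no flow can exceed 17.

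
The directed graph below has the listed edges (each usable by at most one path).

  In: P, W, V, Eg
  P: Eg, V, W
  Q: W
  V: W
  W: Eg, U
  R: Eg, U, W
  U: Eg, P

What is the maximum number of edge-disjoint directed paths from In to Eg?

4

Assign every edge capacity 1; by Menger, the answer equals the max flow.
Path In→Eg (+1); total 1.
Path In→P→Eg (+1); total 2.
Path In→W→Eg (+1); total 3.
Path In→V→W→U→Eg (+1); total 4.
No residual In→Eg path; max flow = 4.
Certifying cut of size 4: {In→Eg, In→P, In→V, In→W}.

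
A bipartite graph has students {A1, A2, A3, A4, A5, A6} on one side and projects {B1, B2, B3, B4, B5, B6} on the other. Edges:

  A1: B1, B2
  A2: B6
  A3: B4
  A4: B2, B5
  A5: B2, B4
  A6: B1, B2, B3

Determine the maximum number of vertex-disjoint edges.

6

Unit-capacity flow: source→left, listed edges, right→sink; max matching = max flow.
Augmenting path A1→B1 (+1); matched 1.
Augmenting path A2→B6 (+1); matched 2.
Augmenting path A3→B4 (+1); matched 3.
Augmenting path A4→B2 (+1); matched 4.
Augmenting path A6→B3 (+1); matched 5.
Augmenting path A5→B2→A4→B5 (+1); matched 6.
No augmenting path remains; maximum matching = 6.
König certificate: {A1, A2, A3, A4, A5, A6} is a vertex cover of size 6 (every listed pair touches it), so no matching can be larger.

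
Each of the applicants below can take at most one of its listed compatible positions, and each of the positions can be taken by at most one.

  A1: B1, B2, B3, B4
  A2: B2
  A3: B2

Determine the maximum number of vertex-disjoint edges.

2

Unit-capacity flow: source→left, listed edges, right→sink; max matching = max flow.
Augmenting path A1→B1 (+1); matched 1.
Augmenting path A2→B2 (+1); matched 2.
No augmenting path remains; maximum matching = 2.
König certificate: {A1, B2} is a vertex cover of size 2 (every listed pair touches it), so no matching can be larger.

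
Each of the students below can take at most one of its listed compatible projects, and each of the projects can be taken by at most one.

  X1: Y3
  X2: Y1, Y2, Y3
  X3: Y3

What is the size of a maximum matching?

Unit-capacity flow: source→left, listed edges, right→sink; max matching = max flow.
Augmenting path X1→Y3 (+1); matched 1.
Augmenting path X2→Y1 (+1); matched 2.
No augmenting path remains; maximum matching = 2.
König certificate: {X2, Y3} is a vertex cover of size 2 (every listed pair touches it), so no matching can be larger.

2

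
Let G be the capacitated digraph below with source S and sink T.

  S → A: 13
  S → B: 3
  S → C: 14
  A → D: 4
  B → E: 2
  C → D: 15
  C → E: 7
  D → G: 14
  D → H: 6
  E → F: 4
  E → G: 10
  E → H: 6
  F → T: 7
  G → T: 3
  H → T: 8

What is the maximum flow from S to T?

15

Augment S→A→D→G→T: bottleneck 3, flow now 3.
Augment S→A→D→H→T: bottleneck 1, flow now 4.
Augment S→B→E→F→T: bottleneck 2, flow now 6.
Augment S→C→D→H→T: bottleneck 5, flow now 11.
Augment S→C→E→F→T: bottleneck 2, flow now 13.
Augment S→C→E→H→T: bottleneck 2, flow now 15.
No augmenting path remains; maximum flow = 15.
In the residual graph, reachable from S: {S, A, B, C, D, E, G, H}.
Min-cut edges: E→F (4), G→T (3), H→T (8); capacity 4 + 3 + 8 = 15.
This cut is saturated, so no flow can exceed 15.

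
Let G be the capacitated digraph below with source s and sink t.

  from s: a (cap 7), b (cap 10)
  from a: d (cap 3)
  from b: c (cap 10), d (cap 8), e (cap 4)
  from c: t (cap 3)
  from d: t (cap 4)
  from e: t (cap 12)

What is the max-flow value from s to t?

11

Augment s→a→d→t: bottleneck 3, flow now 3.
Augment s→b→c→t: bottleneck 3, flow now 6.
Augment s→b→d→t: bottleneck 1, flow now 7.
Augment s→b→e→t: bottleneck 4, flow now 11.
No augmenting path remains; maximum flow = 11.
In the residual graph, reachable from s: {s, a, b, c, d}.
Min-cut edges: b→e (4), c→t (3), d→t (4); capacity 4 + 3 + 4 = 11.
This cut is saturated, so no flow can exceed 11.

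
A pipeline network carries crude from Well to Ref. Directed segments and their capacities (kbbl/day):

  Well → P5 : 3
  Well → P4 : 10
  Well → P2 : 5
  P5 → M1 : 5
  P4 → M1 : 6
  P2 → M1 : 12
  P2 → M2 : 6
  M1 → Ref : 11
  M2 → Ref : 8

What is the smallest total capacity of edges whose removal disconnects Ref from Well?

14

Augment Well→P5→M1→Ref: bottleneck 3, flow now 3.
Augment Well→P4→M1→Ref: bottleneck 6, flow now 9.
Augment Well→P2→M1→Ref: bottleneck 2, flow now 11.
Augment Well→P2→M2→Ref: bottleneck 3, flow now 14.
No augmenting path remains; maximum flow = 14.
By max-flow min-cut, the minimum cut capacity equals the max flow.
In the residual graph, reachable from Well: {Well, P4}.
Min-cut edges: Well→P5 (3), Well→P2 (5), P4→M1 (6); capacity 3 + 5 + 6 = 14.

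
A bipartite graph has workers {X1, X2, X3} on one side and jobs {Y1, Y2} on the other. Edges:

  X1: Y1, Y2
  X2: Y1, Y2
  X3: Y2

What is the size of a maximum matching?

Unit-capacity flow: source→left, listed edges, right→sink; max matching = max flow.
Augmenting path X1→Y1 (+1); matched 1.
Augmenting path X2→Y2 (+1); matched 2.
No augmenting path remains; maximum matching = 2.
König certificate: {Y1, Y2} is a vertex cover of size 2 (every listed pair touches it), so no matching can be larger.

2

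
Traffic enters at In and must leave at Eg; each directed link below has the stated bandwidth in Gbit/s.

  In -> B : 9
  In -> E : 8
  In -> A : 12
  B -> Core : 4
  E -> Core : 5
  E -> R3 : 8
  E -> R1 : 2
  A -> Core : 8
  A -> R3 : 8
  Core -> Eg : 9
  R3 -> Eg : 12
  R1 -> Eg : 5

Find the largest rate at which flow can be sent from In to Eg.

23

Augment In→B→Core→Eg: bottleneck 4, flow now 4.
Augment In→E→Core→Eg: bottleneck 5, flow now 9.
Augment In→E→R3→Eg: bottleneck 3, flow now 12.
Augment In→A→R3→Eg: bottleneck 8, flow now 20.
Augment In→A→Core→E→R3→Eg: bottleneck 1, flow now 21. (uses reverse residual edge)
Augment In→A→Core→E→R1→Eg: bottleneck 2, flow now 23. (uses reverse residual edge)
No augmenting path remains; maximum flow = 23.
In the residual graph, reachable from In: {In, B, E, A, Core, R3}.
Min-cut edges: E→R1 (2), Core→Eg (9), R3→Eg (12); capacity 2 + 9 + 12 = 23.
This cut is saturated, so no flow can exceed 23.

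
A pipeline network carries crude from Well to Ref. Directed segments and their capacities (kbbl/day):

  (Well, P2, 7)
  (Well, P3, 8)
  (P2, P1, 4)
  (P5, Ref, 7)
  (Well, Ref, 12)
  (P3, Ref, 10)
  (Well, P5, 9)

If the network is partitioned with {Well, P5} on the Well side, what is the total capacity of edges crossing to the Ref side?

Edges leaving {Well, P5}: Well→P2 (7), Well→P3 (8), Well→Ref (12), P5→Ref (7).
Cut capacity = 7 + 8 + 12 + 7 = 34.

34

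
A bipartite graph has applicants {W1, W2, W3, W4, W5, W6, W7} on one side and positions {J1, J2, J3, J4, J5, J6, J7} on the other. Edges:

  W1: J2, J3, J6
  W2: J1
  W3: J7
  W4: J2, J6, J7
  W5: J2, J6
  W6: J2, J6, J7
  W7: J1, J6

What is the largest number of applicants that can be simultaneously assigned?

Unit-capacity flow: source→left, listed edges, right→sink; max matching = max flow.
Augmenting path W1→J2 (+1); matched 1.
Augmenting path W2→J1 (+1); matched 2.
Augmenting path W3→J7 (+1); matched 3.
Augmenting path W4→J6 (+1); matched 4.
Augmenting path W5→J2→W1→J3 (+1); matched 5.
No augmenting path remains; maximum matching = 5.
König certificate: {W1, J1, J2, J6, J7} is a vertex cover of size 5 (every listed pair touches it), so no matching can be larger.

5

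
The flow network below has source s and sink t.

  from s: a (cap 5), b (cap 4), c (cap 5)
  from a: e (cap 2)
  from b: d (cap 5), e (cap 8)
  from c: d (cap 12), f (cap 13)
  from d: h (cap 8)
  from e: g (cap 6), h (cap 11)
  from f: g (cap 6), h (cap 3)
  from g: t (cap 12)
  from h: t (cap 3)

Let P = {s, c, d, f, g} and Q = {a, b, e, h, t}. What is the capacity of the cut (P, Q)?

32

Edges leaving {s, c, d, f, g}: s→a (5), s→b (4), d→h (8), f→h (3), g→t (12).
Cut capacity = 5 + 4 + 8 + 3 + 12 = 32.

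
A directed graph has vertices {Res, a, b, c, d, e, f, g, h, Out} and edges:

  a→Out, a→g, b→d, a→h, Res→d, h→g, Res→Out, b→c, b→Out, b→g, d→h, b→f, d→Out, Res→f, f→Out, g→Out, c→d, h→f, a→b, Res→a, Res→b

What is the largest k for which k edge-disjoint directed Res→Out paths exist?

5

Assign every edge capacity 1; by Menger, the answer equals the max flow.
Path Res→Out (+1); total 1.
Path Res→a→Out (+1); total 2.
Path Res→b→Out (+1); total 3.
Path Res→d→Out (+1); total 4.
Path Res→f→Out (+1); total 5.
No residual Res→Out path; max flow = 5.
Certifying cut of size 5: {Res→Out, Res→a, Res→b, Res→d, Res→f}.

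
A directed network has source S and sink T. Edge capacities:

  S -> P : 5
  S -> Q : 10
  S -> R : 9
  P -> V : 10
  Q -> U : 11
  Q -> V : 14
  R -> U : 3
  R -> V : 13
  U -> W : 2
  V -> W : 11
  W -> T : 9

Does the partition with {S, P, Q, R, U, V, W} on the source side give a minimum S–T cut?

Given cut capacity: 9 = 9.
Augment S→P→V→W→T: bottleneck 5, flow now 5.
Augment S→Q→U→W→T: bottleneck 2, flow now 7.
Augment S→Q→V→W→T: bottleneck 2, flow now 9.
No augmenting path remains; maximum flow = 9.
Cut capacity 9 equals the max flow, so it is a minimum cut.

Yes — it is a minimum cut (capacity 9).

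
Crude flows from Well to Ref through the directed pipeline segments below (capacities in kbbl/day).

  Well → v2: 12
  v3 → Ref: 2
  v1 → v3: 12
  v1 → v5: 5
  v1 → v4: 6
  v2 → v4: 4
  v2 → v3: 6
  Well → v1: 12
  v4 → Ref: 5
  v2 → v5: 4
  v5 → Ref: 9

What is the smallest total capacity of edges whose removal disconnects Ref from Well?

16

Augment Well→v1→v3→Ref: bottleneck 2, flow now 2.
Augment Well→v1→v4→Ref: bottleneck 5, flow now 7.
Augment Well→v1→v5→Ref: bottleneck 5, flow now 12.
Augment Well→v2→v5→Ref: bottleneck 4, flow now 16.
No augmenting path remains; maximum flow = 16.
By max-flow min-cut, the minimum cut capacity equals the max flow.
In the residual graph, reachable from Well: {Well, v1, v2, v3, v4}.
Min-cut edges: v1→v5 (5), v2→v5 (4), v3→Ref (2), v4→Ref (5); capacity 5 + 4 + 2 + 5 = 16.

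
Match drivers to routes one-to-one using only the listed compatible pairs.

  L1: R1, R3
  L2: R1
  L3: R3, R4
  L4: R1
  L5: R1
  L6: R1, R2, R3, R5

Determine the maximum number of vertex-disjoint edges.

4

Unit-capacity flow: source→left, listed edges, right→sink; max matching = max flow.
Augmenting path L1→R1 (+1); matched 1.
Augmenting path L3→R3 (+1); matched 2.
Augmenting path L6→R2 (+1); matched 3.
Augmenting path L2→R1→L1→R3→L3→R4 (+1); matched 4.
No augmenting path remains; maximum matching = 4.
König certificate: {L1, L3, L6, R1} is a vertex cover of size 4 (every listed pair touches it), so no matching can be larger.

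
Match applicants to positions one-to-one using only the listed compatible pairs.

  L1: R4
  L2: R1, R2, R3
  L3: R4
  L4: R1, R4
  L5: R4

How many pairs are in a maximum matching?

3

Unit-capacity flow: source→left, listed edges, right→sink; max matching = max flow.
Augmenting path L1→R4 (+1); matched 1.
Augmenting path L2→R1 (+1); matched 2.
Augmenting path L4→R1→L2→R2 (+1); matched 3.
No augmenting path remains; maximum matching = 3.
König certificate: {L2, L4, R4} is a vertex cover of size 3 (every listed pair touches it), so no matching can be larger.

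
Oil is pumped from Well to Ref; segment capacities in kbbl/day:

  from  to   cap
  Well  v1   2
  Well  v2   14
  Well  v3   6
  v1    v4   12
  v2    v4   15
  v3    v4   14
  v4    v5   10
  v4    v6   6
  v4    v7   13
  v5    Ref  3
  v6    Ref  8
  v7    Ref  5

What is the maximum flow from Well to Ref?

Augment Well→v1→v4→v5→Ref: bottleneck 2, flow now 2.
Augment Well→v2→v4→v5→Ref: bottleneck 1, flow now 3.
Augment Well→v2→v4→v6→Ref: bottleneck 6, flow now 9.
Augment Well→v2→v4→v7→Ref: bottleneck 5, flow now 14.
No augmenting path remains; maximum flow = 14.
In the residual graph, reachable from Well: {Well, v1, v2, v3, v4, v5, v7}.
Min-cut edges: v4→v6 (6), v5→Ref (3), v7→Ref (5); capacity 6 + 3 + 5 = 14.
This cut is saturated, so no flow can exceed 14.

14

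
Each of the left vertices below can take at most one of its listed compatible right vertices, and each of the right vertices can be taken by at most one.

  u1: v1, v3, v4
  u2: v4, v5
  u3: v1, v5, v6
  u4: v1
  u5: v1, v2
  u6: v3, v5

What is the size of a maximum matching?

6

Unit-capacity flow: source→left, listed edges, right→sink; max matching = max flow.
Augmenting path u1→v1 (+1); matched 1.
Augmenting path u2→v4 (+1); matched 2.
Augmenting path u3→v5 (+1); matched 3.
Augmenting path u5→v2 (+1); matched 4.
Augmenting path u6→v3 (+1); matched 5.
Augmenting path u4→v1→u1→v3→u6→v5→u3→v6 (+1); matched 6.
No augmenting path remains; maximum matching = 6.
König certificate: {u1, u2, u3, u4, u5, u6} is a vertex cover of size 6 (every listed pair touches it), so no matching can be larger.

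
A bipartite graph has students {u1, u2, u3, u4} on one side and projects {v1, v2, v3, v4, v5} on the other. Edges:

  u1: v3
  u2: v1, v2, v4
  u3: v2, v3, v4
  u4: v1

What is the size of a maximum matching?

Unit-capacity flow: source→left, listed edges, right→sink; max matching = max flow.
Augmenting path u1→v3 (+1); matched 1.
Augmenting path u2→v1 (+1); matched 2.
Augmenting path u3→v2 (+1); matched 3.
Augmenting path u4→v1→u2→v4 (+1); matched 4.
No augmenting path remains; maximum matching = 4.
König certificate: {u1, u2, u3, u4} is a vertex cover of size 4 (every listed pair touches it), so no matching can be larger.

4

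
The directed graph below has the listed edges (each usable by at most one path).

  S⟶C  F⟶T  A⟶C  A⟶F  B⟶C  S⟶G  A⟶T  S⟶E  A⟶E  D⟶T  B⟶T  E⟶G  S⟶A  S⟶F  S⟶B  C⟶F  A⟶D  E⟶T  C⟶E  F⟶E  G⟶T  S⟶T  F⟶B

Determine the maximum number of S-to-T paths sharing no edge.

6

Assign every edge capacity 1; by Menger, the answer equals the max flow.
Path S→T (+1); total 1.
Path S→A→T (+1); total 2.
Path S→B→T (+1); total 3.
Path S→E→T (+1); total 4.
Path S→F→T (+1); total 5.
Path S→G→T (+1); total 6.
No residual S→T path; max flow = 6.
Certifying cut of size 6: {B→T, E→T, F→T, G→T, S→A, S→T}.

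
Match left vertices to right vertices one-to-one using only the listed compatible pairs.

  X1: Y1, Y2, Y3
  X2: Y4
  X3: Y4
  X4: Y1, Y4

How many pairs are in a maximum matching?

3

Unit-capacity flow: source→left, listed edges, right→sink; max matching = max flow.
Augmenting path X1→Y1 (+1); matched 1.
Augmenting path X2→Y4 (+1); matched 2.
Augmenting path X4→Y1→X1→Y2 (+1); matched 3.
No augmenting path remains; maximum matching = 3.
König certificate: {X1, X4, Y4} is a vertex cover of size 3 (every listed pair touches it), so no matching can be larger.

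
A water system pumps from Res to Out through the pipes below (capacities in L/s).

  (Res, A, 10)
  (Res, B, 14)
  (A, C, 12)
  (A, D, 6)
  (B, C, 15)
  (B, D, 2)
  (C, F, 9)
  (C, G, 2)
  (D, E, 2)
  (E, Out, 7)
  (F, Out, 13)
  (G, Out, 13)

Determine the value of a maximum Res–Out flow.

13

Augment Res→A→C→F→Out: bottleneck 9, flow now 9.
Augment Res→A→C→G→Out: bottleneck 1, flow now 10.
Augment Res→B→C→G→Out: bottleneck 1, flow now 11.
Augment Res→B→D→E→Out: bottleneck 2, flow now 13.
No augmenting path remains; maximum flow = 13.
In the residual graph, reachable from Res: {Res, A, B, C, D}.
Min-cut edges: C→F (9), C→G (2), D→E (2); capacity 9 + 2 + 2 = 13.
This cut is saturated, so no flow can exceed 13.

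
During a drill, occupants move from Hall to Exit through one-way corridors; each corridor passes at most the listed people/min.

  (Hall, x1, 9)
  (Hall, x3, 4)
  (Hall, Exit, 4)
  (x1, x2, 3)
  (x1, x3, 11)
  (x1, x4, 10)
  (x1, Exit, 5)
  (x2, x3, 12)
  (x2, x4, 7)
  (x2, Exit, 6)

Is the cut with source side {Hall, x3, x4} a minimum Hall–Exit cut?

No — its capacity is 13, but the minimum cut has capacity 12.

Given cut capacity: 9 + 4 = 13.
Augment Hall→Exit: bottleneck 4, flow now 4.
Augment Hall→x1→Exit: bottleneck 5, flow now 9.
Augment Hall→x1→x2→Exit: bottleneck 3, flow now 12.
No augmenting path remains; maximum flow = 12.
In the residual graph, reachable from Hall: {Hall, x1, x3, x4}.
Min-cut edges: Hall→Exit (4), x1→x2 (3), x1→Exit (5); capacity 4 + 3 + 5 = 12.
Cut capacity 13 exceeds the max flow 12, so it is not minimum.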